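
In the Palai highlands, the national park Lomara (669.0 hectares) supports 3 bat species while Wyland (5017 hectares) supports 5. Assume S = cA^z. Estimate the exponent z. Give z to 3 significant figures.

0.254

Taking logs: ln S = ln c + z ln A, so z = (ln S₂ − ln S₁)/(ln A₂ − ln A₁).
z = ln(5/3) / ln(5017/669) = ln(1.667) / ln(7.499) = 0.5108 / 2.0148 = 0.2535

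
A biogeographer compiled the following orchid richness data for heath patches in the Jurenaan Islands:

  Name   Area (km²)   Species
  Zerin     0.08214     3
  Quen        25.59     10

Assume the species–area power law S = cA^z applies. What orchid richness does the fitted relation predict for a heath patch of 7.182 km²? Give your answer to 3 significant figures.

7.66

z = ln(10/3) / ln(25.59/0.08214) = 1.2040 / 5.7415 = 0.2097
c = 3 / 0.08214^0.2097 = 3 / 0.5921 = 5.067
S₃ = 5.067 × 7.182^0.2097 = 5.067 × 1.512 ≈ 7.661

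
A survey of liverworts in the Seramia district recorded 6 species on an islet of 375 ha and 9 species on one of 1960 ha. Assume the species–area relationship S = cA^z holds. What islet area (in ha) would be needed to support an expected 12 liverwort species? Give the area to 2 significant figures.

6300 ha

z = ln(9/6) / ln(1960/375) = 0.4055 / 1.6538 = 0.2452
c = 6 / 375^0.2452 = 6 / 4.277 = 1.403
A = (12/1.403)^(1/0.2452) ⇒ ln A = ln(8.553)/0.2452 = 8.7541
A = e^8.7541 ≈ 6336 ha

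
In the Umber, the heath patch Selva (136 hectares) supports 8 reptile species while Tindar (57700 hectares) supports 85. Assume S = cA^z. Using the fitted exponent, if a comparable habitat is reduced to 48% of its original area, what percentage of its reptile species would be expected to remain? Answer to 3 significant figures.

75.1%

z = ln(85/8) / ln(57700/136) = 2.3632 / 6.0504 = 0.3906
S_new/S_old = (A_new/A_old)^z = 0.48^0.3906 = exp(0.3906 × -0.7340) = 0.7508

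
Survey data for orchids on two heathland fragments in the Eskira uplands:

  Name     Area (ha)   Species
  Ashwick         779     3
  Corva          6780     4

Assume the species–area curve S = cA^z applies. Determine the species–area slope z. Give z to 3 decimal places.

Taking logs: ln S = ln c + z ln A, so z = (ln S₂ − ln S₁)/(ln A₂ − ln A₁).
z = ln(4/3) / ln(6780/779) = ln(1.333) / ln(8.703) = 0.2877 / 2.1637 = 0.1330

0.133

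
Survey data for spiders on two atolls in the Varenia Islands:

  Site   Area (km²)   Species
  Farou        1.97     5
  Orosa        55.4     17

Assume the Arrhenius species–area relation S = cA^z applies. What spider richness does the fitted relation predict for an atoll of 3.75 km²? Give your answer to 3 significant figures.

6.33

z = ln(17/5) / ln(55.4/1.97) = 1.2238 / 3.3365 = 0.3668
c = 5 / 1.97^0.3668 = 5 / 1.282 = 3.899
S₃ = 3.899 × 3.75^0.3668 = 3.899 × 1.624 ≈ 6.332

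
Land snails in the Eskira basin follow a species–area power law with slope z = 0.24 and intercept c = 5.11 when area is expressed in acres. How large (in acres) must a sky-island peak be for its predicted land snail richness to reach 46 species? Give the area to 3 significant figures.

9470 acres

46 = 5.11 × A^0.24  ⇒  A^0.24 = 46/5.11 = 9.002
ln A = ln(9.002) / 0.24 = 2.1974 / 0.24 = 9.1560
A = e^9.1560 ≈ 9471 acres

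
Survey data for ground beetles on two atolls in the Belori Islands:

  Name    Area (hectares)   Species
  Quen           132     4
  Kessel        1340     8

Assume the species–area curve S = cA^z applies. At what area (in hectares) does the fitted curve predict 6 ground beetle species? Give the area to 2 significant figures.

z = ln(8/4) / ln(1340/132) = 0.6931 / 2.3176 = 0.2991
c = 4 / 132^0.2991 = 4 / 4.307 = 0.9286
A = (6/0.9286)^(1/0.2991) ⇒ ln A = ln(6.461)/0.2991 = 6.2385
A = e^6.2385 ≈ 512.1 hectares

510 hectares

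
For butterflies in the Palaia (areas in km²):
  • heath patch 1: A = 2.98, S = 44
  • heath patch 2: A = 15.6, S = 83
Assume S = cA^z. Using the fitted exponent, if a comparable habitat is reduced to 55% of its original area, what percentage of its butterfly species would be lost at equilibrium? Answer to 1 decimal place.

z = ln(83/44) / ln(15.6/2.98) = 0.6347 / 1.6553 = 0.3834
S_new/S_old = (A_new/A_old)^z = 0.55^0.3834 = exp(0.3834 × -0.5978) = 0.7952
Fraction lost = 1 − 0.7952 = 0.2048

20.5%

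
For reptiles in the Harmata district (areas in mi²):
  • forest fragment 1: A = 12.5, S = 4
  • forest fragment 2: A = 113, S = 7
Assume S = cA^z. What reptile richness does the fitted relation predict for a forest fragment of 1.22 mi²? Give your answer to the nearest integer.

z = ln(7/4) / ln(113/12.5) = 0.5596 / 2.2017 = 0.2542
c = 4 / 12.5^0.2542 = 4 / 1.9 = 2.105
S₃ = 2.105 × 1.22^0.2542 = 2.105 × 1.052 ≈ 2.214

2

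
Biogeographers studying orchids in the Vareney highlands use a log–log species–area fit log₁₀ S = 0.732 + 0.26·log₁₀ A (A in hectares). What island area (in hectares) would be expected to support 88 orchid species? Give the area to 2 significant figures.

88 = 5.395 × A^0.26  ⇒  A^0.26 = 88/5.395 = 16.31
ln A = ln(16.31) / 0.26 = 2.7918 / 0.26 = 10.7379
A = e^10.7379 ≈ 46068 hectares

46000 hectares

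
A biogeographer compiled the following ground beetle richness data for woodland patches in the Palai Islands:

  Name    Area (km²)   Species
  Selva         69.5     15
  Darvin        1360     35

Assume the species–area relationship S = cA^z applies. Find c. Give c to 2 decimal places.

z = ln(S₂/S₁) / ln(A₂/A₁) = ln(35/15) / ln(1360/69.5) = 0.8473 / 2.9739 = 0.2849
c = S₁ / A₁^z = 15 / 69.5^0.2849 = 15 / 3.348 = 4.48

4.48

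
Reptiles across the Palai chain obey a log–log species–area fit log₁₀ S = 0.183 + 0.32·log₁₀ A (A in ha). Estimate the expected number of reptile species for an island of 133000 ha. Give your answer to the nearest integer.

66

S = 1.524 × 133000^0.32
ln S = ln 1.524 + 0.32 × ln 133000 = 0.4214 + 0.32 × 11.7981 = 4.1968
S = e^4.1968 ≈ 66.47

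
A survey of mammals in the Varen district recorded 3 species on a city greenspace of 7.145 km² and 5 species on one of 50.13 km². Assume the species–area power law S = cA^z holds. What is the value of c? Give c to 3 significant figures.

1.79

z = ln(S₂/S₁) / ln(A₂/A₁) = ln(5/3) / ln(50.13/7.145) = 0.5108 / 1.9482 = 0.2622
c = S₁ / A₁^z = 3 / 7.145^0.2622 = 3 / 1.675 = 1.791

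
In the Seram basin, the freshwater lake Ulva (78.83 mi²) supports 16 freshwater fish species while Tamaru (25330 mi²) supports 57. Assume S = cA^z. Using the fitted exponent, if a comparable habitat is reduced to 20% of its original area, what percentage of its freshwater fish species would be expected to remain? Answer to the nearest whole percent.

z = ln(57/16) / ln(25330/78.83) = 1.2705 / 5.7725 = 0.2201
S_new/S_old = (A_new/A_old)^z = 0.2^0.2201 = exp(0.2201 × -1.6094) = 0.7017

70%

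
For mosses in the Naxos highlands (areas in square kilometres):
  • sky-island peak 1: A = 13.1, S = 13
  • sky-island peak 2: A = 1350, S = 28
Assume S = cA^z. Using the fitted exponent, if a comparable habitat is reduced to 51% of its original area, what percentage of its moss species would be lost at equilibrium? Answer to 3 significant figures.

z = ln(28/13) / ln(1350/13.1) = 0.7673 / 4.6352 = 0.1655
S_new/S_old = (A_new/A_old)^z = 0.51^0.1655 = exp(0.1655 × -0.6733) = 0.8945
Fraction lost = 1 − 0.8945 = 0.1055

10.5%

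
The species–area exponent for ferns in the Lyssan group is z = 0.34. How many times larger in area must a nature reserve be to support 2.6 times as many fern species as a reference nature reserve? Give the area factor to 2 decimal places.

16.62

(A₂/A₁)^0.34 = 2.6, so A₂/A₁ = 2.6^(1/0.34) = 2.6^2.941
ln(A₂/A₁) = ln 2.6 / 0.34 = 0.9555 / 0.34 = 2.8103
A₂/A₁ = e^2.8103 ≈ 16.62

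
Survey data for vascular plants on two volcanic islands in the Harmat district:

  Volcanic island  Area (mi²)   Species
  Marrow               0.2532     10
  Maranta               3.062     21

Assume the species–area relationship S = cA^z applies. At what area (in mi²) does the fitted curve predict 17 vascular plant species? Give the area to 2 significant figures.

1.5 mi²

z = ln(21/10) / ln(3.062/0.2532) = 0.7419 / 2.4926 = 0.2977
c = 10 / 0.2532^0.2977 = 10 / 0.6644 = 15.05
A = (17/15.05)^(1/0.2977) ⇒ ln A = ln(1.13)/0.2977 = 0.4091
A = e^0.4091 ≈ 1.506 mi²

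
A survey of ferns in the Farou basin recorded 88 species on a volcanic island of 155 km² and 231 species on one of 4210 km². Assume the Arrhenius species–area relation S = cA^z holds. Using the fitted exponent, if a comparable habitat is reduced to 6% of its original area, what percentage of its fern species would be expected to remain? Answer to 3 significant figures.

z = ln(231/88) / ln(4210/155) = 0.9651 / 3.3018 = 0.2923
S_new/S_old = (A_new/A_old)^z = 0.06^0.2923 = exp(0.2923 × -2.8134) = 0.4394

43.9%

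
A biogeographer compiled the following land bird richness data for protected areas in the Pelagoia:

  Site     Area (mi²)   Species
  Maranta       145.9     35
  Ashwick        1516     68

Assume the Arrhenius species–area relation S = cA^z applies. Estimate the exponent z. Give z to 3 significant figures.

0.284

Taking logs: ln S = ln c + z ln A, so z = (ln S₂ − ln S₁)/(ln A₂ − ln A₁).
z = ln(68/35) / ln(1516/145.9) = ln(1.943) / ln(10.39) = 0.6642 / 2.3409 = 0.2837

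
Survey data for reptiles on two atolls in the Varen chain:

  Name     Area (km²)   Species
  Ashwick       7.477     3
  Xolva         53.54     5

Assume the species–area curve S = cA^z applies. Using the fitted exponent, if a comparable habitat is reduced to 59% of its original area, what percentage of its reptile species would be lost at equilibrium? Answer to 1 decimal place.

12.8%

z = ln(5/3) / ln(53.54/7.477) = 0.5108 / 1.9686 = 0.2595
S_new/S_old = (A_new/A_old)^z = 0.59^0.2595 = exp(0.2595 × -0.5276) = 0.872
Fraction lost = 1 − 0.872 = 0.128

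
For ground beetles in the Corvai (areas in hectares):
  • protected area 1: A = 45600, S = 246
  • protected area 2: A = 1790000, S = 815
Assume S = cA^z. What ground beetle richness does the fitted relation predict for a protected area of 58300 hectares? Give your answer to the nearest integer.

z = ln(815/246) / ln(1790000/45600) = 1.1979 / 3.6701 = 0.3264
c = 246 / 45600^0.3264 = 246 / 33.16 = 7.418
S₃ = 7.418 × 58300^0.3264 = 7.418 × 35.93 ≈ 266.5

267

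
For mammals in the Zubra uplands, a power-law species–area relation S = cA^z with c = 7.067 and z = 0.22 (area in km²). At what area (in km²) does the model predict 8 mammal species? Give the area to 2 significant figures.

8 = 7.067 × A^0.22  ⇒  A^0.22 = 8/7.067 = 1.132
ln A = ln(1.132) / 0.22 = 0.1240 / 0.22 = 0.5637
A = e^0.5637 ≈ 1.757 km²

1.8 km²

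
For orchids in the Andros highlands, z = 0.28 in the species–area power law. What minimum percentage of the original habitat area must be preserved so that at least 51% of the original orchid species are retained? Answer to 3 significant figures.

Need (A_new/A_old)^0.28 = 0.51, so A_new/A_old = 0.51^(1/0.28) = 0.51^3.571
ln(A_new/A_old) = ln 0.51 / 0.28 = -0.6733 / 0.28 = -2.4048
A_new/A_old = e^-2.4048 ≈ 0.09028

9.03%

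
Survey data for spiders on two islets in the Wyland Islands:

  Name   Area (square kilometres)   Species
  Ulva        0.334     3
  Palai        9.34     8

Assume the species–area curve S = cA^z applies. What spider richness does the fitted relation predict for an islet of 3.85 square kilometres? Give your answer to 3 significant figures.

z = ln(8/3) / ln(9.34/0.334) = 0.9808 / 3.3309 = 0.2945
c = 3 / 0.334^0.2945 = 3 / 0.724 = 4.143
S₃ = 4.143 × 3.85^0.2945 = 4.143 × 1.487 ≈ 6.162

6.16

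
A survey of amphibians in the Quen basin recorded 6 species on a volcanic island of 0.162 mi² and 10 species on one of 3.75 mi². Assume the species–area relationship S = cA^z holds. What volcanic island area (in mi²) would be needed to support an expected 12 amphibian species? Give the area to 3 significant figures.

z = ln(10/6) / ln(3.75/0.162) = 0.5108 / 3.1419 = 0.1626
c = 6 / 0.162^0.1626 = 6 / 0.7438 = 8.066
A = (12/8.066)^(1/0.1626) ⇒ ln A = ln(1.488)/0.1626 = 2.4432
A = e^2.4432 ≈ 11.51 mi²

11.5 mi²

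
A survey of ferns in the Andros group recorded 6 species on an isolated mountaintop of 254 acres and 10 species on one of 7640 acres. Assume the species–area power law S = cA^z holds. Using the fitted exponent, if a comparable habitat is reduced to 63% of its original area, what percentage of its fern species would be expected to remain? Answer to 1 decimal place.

z = ln(10/6) / ln(7640/254) = 0.5108 / 3.4038 = 0.1501
S_new/S_old = (A_new/A_old)^z = 0.63^0.1501 = exp(0.1501 × -0.4620) = 0.933

93.3%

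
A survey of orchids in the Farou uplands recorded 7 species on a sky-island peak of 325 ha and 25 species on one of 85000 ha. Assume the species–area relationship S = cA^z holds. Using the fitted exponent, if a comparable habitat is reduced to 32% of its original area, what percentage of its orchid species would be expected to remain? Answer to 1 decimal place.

z = ln(25/7) / ln(85000/325) = 1.2730 / 5.5666 = 0.2287
S_new/S_old = (A_new/A_old)^z = 0.32^0.2287 = exp(0.2287 × -1.1394) = 0.7706

77.1%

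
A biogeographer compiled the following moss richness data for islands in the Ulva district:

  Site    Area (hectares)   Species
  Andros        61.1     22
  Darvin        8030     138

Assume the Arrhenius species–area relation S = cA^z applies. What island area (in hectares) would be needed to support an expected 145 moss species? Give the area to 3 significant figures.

z = ln(138/22) / ln(8030/61.1) = 1.8362 / 4.8784 = 0.3764
c = 22 / 61.1^0.3764 = 22 / 4.702 = 4.679
A = (145/4.679)^(1/0.3764) ⇒ ln A = ln(30.99)/0.3764 = 9.1224
A = e^9.1224 ≈ 9158 hectares

9160 hectares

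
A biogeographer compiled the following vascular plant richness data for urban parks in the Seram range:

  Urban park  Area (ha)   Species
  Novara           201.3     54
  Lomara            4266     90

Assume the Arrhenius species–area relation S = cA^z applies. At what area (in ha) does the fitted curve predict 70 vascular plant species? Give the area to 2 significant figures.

z = ln(90/54) / ln(4266/201.3) = 0.5108 / 3.0536 = 0.1673
c = 54 / 201.3^0.1673 = 54 / 2.429 = 22.23
A = (70/22.23)^(1/0.1673) ⇒ ln A = ln(3.148)/0.1673 = 6.8561
A = e^6.8561 ≈ 949.7 ha

950 ha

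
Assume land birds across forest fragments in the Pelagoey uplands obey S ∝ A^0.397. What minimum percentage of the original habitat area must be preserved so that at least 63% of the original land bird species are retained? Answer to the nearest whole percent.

31%

Need (A_new/A_old)^0.397 = 0.63, so A_new/A_old = 0.63^(1/0.397) = 0.63^2.519
ln(A_new/A_old) = ln 0.63 / 0.397 = -0.4620 / 0.397 = -1.1638
A_new/A_old = e^-1.1638 ≈ 0.3123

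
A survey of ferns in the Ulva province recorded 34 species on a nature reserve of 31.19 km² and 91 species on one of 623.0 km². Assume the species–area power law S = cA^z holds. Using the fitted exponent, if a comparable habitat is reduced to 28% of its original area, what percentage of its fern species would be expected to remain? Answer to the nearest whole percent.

66%

z = ln(91/34) / ln(623/31.19) = 0.9845 / 2.9944 = 0.3288
S_new/S_old = (A_new/A_old)^z = 0.28^0.3288 = exp(0.3288 × -1.2730) = 0.658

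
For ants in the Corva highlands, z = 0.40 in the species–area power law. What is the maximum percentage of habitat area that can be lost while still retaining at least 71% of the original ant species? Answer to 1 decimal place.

57.5%

Need (A_new/A_old)^0.4 = 0.71, so A_new/A_old = 0.71^(1/0.4) = 0.71^2.5
ln(A_new/A_old) = ln 0.71 / 0.4 = -0.3425 / 0.4 = -0.8562
A_new/A_old = e^-0.8562 ≈ 0.4248
Fraction that can be lost = 1 − 0.4248 = 0.5752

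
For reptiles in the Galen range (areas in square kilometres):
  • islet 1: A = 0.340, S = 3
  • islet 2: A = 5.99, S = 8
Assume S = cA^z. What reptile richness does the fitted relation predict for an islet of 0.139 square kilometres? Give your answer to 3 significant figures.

2.21

z = ln(8/3) / ln(5.99/0.34) = 0.9808 / 2.8689 = 0.3419
c = 3 / 0.34^0.3419 = 3 / 0.6915 = 4.338
S₃ = 4.338 × 0.139^0.3419 = 4.338 × 0.5093 ≈ 2.21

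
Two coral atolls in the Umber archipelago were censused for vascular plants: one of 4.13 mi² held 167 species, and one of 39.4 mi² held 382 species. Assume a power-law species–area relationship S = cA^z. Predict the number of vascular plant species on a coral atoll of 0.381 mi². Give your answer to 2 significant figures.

70

z = ln(382/167) / ln(39.4/4.13) = 0.8274 / 2.2555 = 0.3669
c = 167 / 4.13^0.3669 = 167 / 1.683 = 99.26
S₃ = 99.26 × 0.381^0.3669 = 99.26 × 0.7019 ≈ 69.67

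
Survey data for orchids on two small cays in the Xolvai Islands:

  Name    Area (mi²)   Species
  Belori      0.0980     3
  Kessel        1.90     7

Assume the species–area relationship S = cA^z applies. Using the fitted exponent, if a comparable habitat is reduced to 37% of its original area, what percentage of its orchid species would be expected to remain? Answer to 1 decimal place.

z = ln(7/3) / ln(1.9/0.098) = 0.8473 / 2.9646 = 0.2858
S_new/S_old = (A_new/A_old)^z = 0.37^0.2858 = exp(0.2858 × -0.9943) = 0.7526

75.3%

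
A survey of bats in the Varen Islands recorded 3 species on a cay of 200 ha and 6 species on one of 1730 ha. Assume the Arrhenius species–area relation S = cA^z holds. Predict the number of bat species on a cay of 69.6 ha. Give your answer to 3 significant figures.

z = ln(6/3) / ln(1730/200) = 0.6931 / 2.1576 = 0.3213
c = 3 / 200^0.3213 = 3 / 5.486 = 0.5469
S₃ = 0.5469 × 69.6^0.3213 = 0.5469 × 3.908 ≈ 2.137

2.14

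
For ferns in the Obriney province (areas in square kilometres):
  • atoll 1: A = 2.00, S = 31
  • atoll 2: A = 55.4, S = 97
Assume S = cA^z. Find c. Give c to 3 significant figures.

z = ln(S₂/S₁) / ln(A₂/A₁) = ln(97/31) / ln(55.4/2) = 1.1407 / 3.3214 = 0.3434
c = S₁ / A₁^z = 31 / 2^0.3434 = 31 / 1.269 = 24.43

24.4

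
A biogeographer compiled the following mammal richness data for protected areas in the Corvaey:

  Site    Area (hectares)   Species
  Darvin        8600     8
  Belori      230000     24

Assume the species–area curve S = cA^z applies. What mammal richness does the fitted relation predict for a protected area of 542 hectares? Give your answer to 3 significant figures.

z = ln(24/8) / ln(230000/8600) = 1.0986 / 3.2863 = 0.3343
c = 8 / 8600^0.3343 = 8 / 20.67 = 0.3871
S₃ = 0.3871 × 542^0.3343 = 0.3871 × 8.203 ≈ 3.175

3.18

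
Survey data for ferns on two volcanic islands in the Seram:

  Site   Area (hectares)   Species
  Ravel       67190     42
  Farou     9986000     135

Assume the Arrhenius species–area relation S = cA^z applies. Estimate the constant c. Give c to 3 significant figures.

3.14

z = ln(S₂/S₁) / ln(A₂/A₁) = ln(135/42) / ln(9986000/67190) = 1.1676 / 5.0014 = 0.2335
c = S₁ / A₁^z = 42 / 67190^0.2335 = 42 / 13.4 = 3.135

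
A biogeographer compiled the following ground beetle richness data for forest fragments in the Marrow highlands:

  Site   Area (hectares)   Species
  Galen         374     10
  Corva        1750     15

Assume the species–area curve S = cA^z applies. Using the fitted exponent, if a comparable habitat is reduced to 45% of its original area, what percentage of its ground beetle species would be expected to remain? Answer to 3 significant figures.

z = ln(15/10) / ln(1750/374) = 0.4055 / 1.5431 = 0.2628
S_new/S_old = (A_new/A_old)^z = 0.45^0.2628 = exp(0.2628 × -0.7985) = 0.8107

81.1%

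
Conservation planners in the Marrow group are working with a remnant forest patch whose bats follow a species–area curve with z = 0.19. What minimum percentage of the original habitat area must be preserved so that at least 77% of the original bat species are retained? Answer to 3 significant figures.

25.3%

Need (A_new/A_old)^0.19 = 0.77, so A_new/A_old = 0.77^(1/0.19) = 0.77^5.263
ln(A_new/A_old) = ln 0.77 / 0.19 = -0.2614 / 0.19 = -1.3756
A_new/A_old = e^-1.3756 ≈ 0.2527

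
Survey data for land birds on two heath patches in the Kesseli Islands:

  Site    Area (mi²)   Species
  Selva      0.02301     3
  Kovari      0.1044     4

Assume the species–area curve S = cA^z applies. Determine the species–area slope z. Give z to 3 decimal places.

Taking logs: ln S = ln c + z ln A, so z = (ln S₂ − ln S₁)/(ln A₂ − ln A₁).
z = ln(4/3) / ln(0.1044/0.02301) = ln(1.333) / ln(4.537) = 0.2877 / 1.5123 = 0.1902

0.190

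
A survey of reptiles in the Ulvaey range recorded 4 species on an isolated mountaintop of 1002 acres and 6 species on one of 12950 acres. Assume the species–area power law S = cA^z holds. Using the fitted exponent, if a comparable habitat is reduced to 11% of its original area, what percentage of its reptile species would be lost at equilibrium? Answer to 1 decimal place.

29.5%

z = ln(6/4) / ln(12950/1002) = 0.4055 / 2.5591 = 0.1584
S_new/S_old = (A_new/A_old)^z = 0.11^0.1584 = exp(0.1584 × -2.2073) = 0.7049
Fraction lost = 1 − 0.7049 = 0.2951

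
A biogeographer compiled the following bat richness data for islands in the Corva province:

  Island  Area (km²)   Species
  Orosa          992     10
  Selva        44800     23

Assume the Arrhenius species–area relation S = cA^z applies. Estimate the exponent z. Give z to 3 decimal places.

0.219

Taking logs: ln S = ln c + z ln A, so z = (ln S₂ − ln S₁)/(ln A₂ − ln A₁).
z = ln(23/10) / ln(44800/992) = ln(2.3) / ln(45.16) = 0.8329 / 3.8102 = 0.2186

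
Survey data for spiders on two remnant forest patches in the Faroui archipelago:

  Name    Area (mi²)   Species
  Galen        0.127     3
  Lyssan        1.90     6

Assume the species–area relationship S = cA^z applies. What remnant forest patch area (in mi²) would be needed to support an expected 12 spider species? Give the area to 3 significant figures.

28.4 mi²

z = ln(6/3) / ln(1.9/0.127) = 0.6931 / 2.7054 = 0.2562
c = 3 / 0.127^0.2562 = 3 / 0.5894 = 5.09
A = (12/5.09)^(1/0.2562) ⇒ ln A = ln(2.357)/0.2562 = 3.3473
A = e^3.3473 ≈ 28.43 mi²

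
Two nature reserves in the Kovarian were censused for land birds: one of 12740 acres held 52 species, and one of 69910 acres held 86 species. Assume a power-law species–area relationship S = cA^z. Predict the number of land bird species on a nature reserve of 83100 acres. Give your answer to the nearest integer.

z = ln(86/52) / ln(69910/12740) = 0.5031 / 1.7025 = 0.2955
c = 52 / 12740^0.2955 = 52 / 16.34 = 3.183
S₃ = 3.183 × 83100^0.2955 = 3.183 × 28.43 ≈ 90.51

91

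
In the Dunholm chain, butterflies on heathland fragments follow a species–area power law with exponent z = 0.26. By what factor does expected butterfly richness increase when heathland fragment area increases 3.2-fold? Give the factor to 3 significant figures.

S₂/S₁ = (A₂/A₁)^z = 3.2^0.26
ln(S₂/S₁) = 0.26 × ln 3.2 = 0.26 × 1.1632 = 0.3024
S₂/S₁ = e^0.3024 ≈ 1.353

1.35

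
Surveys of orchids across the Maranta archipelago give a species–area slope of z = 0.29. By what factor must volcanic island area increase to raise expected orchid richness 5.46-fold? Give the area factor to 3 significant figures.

348

(A₂/A₁)^0.29 = 5.46, so A₂/A₁ = 5.46^(1/0.29) = 5.46^3.448
ln(A₂/A₁) = ln 5.46 / 0.29 = 1.6974 / 0.29 = 5.8533
A₂/A₁ = e^5.8533 ≈ 348.4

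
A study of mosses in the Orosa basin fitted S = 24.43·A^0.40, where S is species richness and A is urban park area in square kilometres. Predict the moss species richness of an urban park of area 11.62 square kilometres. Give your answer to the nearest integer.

S = 24.43 × 11.62^0.4
ln S = ln 24.43 + 0.4 × ln 11.62 = 3.1958 + 0.4 × 2.4527 = 4.1769
S = e^4.1769 ≈ 65.16

65 species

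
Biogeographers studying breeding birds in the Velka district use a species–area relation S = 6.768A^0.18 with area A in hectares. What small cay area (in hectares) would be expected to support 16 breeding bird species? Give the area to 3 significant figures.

119 hectares

16 = 6.768 × A^0.18  ⇒  A^0.18 = 16/6.768 = 2.364
ln A = ln(2.364) / 0.18 = 0.8604 / 0.18 = 4.7799
A = e^4.7799 ≈ 119.1 hectares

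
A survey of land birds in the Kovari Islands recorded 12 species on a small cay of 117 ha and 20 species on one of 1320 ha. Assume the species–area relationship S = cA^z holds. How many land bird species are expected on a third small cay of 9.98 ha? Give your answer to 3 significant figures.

7.14

z = ln(20/12) / ln(1320/117) = 0.5108 / 2.4232 = 0.2108
c = 12 / 117^0.2108 = 12 / 2.729 = 4.397
S₃ = 4.397 × 9.98^0.2108 = 4.397 × 1.624 ≈ 7.142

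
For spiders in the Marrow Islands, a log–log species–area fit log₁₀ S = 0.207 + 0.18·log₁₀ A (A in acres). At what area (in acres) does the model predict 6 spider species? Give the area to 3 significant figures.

6 = 1.611 × A^0.18  ⇒  A^0.18 = 6/1.611 = 3.725
ln A = ln(3.725) / 0.18 = 1.3151 / 0.18 = 7.3062
A = e^7.3062 ≈ 1490 acres

1490 acres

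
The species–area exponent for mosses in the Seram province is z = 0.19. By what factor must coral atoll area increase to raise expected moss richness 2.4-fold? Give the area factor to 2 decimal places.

100.26

(A₂/A₁)^0.19 = 2.4, so A₂/A₁ = 2.4^(1/0.19) = 2.4^5.263
ln(A₂/A₁) = ln 2.4 / 0.19 = 0.8755 / 0.19 = 4.6077
A₂/A₁ = e^4.6077 ≈ 100.3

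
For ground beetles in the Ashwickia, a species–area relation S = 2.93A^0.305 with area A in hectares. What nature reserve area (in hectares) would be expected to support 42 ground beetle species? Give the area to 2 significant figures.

42 = 2.93 × A^0.305  ⇒  A^0.305 = 42/2.93 = 14.33
ln A = ln(14.33) / 0.305 = 2.6627 / 0.305 = 8.7301
A = e^8.7301 ≈ 6186 hectares

6200 hectares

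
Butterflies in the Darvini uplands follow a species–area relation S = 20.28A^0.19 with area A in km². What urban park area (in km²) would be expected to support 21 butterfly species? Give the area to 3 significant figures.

1.20 km²

21 = 20.28 × A^0.19  ⇒  A^0.19 = 21/20.28 = 1.036
ln A = ln(1.036) / 0.19 = 0.0349 / 0.19 = 0.1836
A = e^0.1836 ≈ 1.202 km²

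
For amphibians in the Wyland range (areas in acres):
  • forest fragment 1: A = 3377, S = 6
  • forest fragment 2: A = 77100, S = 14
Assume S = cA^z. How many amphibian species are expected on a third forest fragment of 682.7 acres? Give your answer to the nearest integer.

z = ln(14/6) / ln(77100/3377) = 0.8473 / 3.1281 = 0.2709
c = 6 / 3377^0.2709 = 6 / 9.031 = 0.6643
S₃ = 0.6643 × 682.7^0.2709 = 0.6643 × 5.857 ≈ 3.891

4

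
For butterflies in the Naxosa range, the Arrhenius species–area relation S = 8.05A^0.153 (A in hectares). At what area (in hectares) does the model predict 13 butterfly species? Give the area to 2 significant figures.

13 = 8.05 × A^0.153  ⇒  A^0.153 = 13/8.05 = 1.615
ln A = ln(1.615) / 0.153 = 0.4793 / 0.153 = 3.1325
A = e^3.1325 ≈ 22.93 hectares

23 hectares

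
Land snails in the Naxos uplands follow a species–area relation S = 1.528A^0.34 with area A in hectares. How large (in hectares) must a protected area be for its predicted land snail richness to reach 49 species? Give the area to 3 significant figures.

26900 hectares

49 = 1.528 × A^0.34  ⇒  A^0.34 = 49/1.528 = 32.07
ln A = ln(32.07) / 0.34 = 3.4679 / 0.34 = 10.1996
A = e^10.1996 ≈ 26892 hectares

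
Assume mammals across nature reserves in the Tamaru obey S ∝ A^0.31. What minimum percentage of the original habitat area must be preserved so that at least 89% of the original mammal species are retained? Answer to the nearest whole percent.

Need (A_new/A_old)^0.31 = 0.89, so A_new/A_old = 0.89^(1/0.31) = 0.89^3.226
ln(A_new/A_old) = ln 0.89 / 0.31 = -0.1165 / 0.31 = -0.3759
A_new/A_old = e^-0.3759 ≈ 0.6867

69%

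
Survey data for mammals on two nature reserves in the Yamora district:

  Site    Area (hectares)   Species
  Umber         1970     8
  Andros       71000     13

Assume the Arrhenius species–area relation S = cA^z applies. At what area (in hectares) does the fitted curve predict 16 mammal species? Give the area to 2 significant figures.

z = ln(13/8) / ln(71000/1970) = 0.4855 / 3.5846 = 0.1354
c = 8 / 1970^0.1354 = 8 / 2.794 = 2.863
A = (16/2.863)^(1/0.1354) ⇒ ln A = ln(5.588)/0.1354 = 12.7035
A = e^12.7035 ≈ 328896 hectares

330000 hectares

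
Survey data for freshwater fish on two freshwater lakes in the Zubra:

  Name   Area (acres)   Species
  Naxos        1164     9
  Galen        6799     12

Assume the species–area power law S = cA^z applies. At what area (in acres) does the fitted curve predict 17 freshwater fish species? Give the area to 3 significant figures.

z = ln(12/9) / ln(6799/1164) = 0.2877 / 1.7649 = 0.1630
c = 9 / 1164^0.1630 = 9 / 3.16 = 2.848
A = (17/2.848)^(1/0.1630) ⇒ ln A = ln(5.97)/0.1630 = 10.9614
A = e^10.9614 ≈ 57605 acres

57600 acres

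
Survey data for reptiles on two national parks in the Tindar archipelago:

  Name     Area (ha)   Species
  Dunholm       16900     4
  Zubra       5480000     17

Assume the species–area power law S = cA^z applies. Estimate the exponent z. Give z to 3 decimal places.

Taking logs: ln S = ln c + z ln A, so z = (ln S₂ − ln S₁)/(ln A₂ − ln A₁).
z = ln(17/4) / ln(5480000/16900) = ln(4.25) / ln(324.3) = 1.4469 / 5.7815 = 0.2503

0.250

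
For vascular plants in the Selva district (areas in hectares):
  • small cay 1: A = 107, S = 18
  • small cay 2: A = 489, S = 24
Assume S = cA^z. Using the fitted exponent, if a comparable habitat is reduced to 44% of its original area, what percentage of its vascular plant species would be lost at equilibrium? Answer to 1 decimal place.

z = ln(24/18) / ln(489/107) = 0.2877 / 1.5195 = 0.1893
S_new/S_old = (A_new/A_old)^z = 0.44^0.1893 = exp(0.1893 × -0.8210) = 0.856
Fraction lost = 1 − 0.856 = 0.144

14.4%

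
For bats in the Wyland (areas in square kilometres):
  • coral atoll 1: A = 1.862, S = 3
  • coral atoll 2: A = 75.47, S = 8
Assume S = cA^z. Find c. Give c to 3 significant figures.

z = ln(S₂/S₁) / ln(A₂/A₁) = ln(8/3) / ln(75.47/1.862) = 0.9808 / 3.7021 = 0.2649
c = S₁ / A₁^z = 3 / 1.862^0.2649 = 3 / 1.179 = 2.544

2.54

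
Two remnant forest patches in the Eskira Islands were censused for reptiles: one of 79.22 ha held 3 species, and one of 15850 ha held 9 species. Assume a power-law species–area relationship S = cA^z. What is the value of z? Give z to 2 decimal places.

Taking logs: ln S = ln c + z ln A, so z = (ln S₂ − ln S₁)/(ln A₂ − ln A₁).
z = ln(9/3) / ln(15850/79.22) = ln(3) / ln(200.1) = 1.0986 / 5.2987 = 0.2073

0.21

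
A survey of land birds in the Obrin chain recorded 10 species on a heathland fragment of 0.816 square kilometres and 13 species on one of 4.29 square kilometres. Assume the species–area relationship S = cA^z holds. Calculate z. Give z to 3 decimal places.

0.158

Taking logs: ln S = ln c + z ln A, so z = (ln S₂ − ln S₁)/(ln A₂ − ln A₁).
z = ln(13/10) / ln(4.29/0.816) = ln(1.3) / ln(5.257) = 0.2624 / 1.6596 = 0.1581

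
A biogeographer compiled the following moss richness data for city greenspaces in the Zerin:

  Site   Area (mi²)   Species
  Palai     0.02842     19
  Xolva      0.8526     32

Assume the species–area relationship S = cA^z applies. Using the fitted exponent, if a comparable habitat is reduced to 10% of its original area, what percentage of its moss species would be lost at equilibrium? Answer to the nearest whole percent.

30%

z = ln(32/19) / ln(0.8526/0.02842) = 0.5213 / 3.4012 = 0.1533
S_new/S_old = (A_new/A_old)^z = 0.1^0.1533 = exp(0.1533 × -2.3026) = 0.7026
Fraction lost = 1 − 0.7026 = 0.2974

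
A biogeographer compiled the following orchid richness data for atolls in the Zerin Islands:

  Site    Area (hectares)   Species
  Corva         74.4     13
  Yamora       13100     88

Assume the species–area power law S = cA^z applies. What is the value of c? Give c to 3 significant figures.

z = ln(S₂/S₁) / ln(A₂/A₁) = ln(88/13) / ln(13100/74.4) = 1.9124 / 5.1709 = 0.3698
c = S₁ / A₁^z = 13 / 74.4^0.3698 = 13 / 4.922 = 2.641

2.64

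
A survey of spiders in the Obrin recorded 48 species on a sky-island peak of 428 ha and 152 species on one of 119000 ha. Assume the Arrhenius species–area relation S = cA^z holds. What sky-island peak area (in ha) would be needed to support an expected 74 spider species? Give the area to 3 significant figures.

3540 ha

z = ln(152/48) / ln(119000/428) = 1.1527 / 5.6278 = 0.2048
c = 48 / 428^0.2048 = 48 / 3.459 = 13.88
A = (74/13.88)^(1/0.2048) ⇒ ln A = ln(5.333)/0.2048 = 8.1725
A = e^8.1725 ≈ 3542 ha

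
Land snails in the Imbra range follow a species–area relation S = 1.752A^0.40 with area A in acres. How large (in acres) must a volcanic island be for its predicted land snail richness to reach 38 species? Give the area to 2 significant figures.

2200 acres

38 = 1.752 × A^0.4  ⇒  A^0.4 = 38/1.752 = 21.69
ln A = ln(21.69) / 0.4 = 3.0768 / 0.4 = 7.6921
A = e^7.6921 ≈ 2191 acres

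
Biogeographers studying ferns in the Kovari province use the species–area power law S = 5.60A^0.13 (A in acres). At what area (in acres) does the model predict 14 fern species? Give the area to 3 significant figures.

1150 acres

14 = 5.6 × A^0.13  ⇒  A^0.13 = 14/5.6 = 2.5
ln A = ln(2.5) / 0.13 = 0.9163 / 0.13 = 7.0484
A = e^7.0484 ≈ 1151 acres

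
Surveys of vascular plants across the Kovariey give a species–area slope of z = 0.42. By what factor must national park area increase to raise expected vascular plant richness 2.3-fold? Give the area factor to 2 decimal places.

(A₂/A₁)^0.42 = 2.3, so A₂/A₁ = 2.3^(1/0.42) = 2.3^2.381
ln(A₂/A₁) = ln 2.3 / 0.42 = 0.8329 / 0.42 = 1.9831
A₂/A₁ = e^1.9831 ≈ 7.265

7.27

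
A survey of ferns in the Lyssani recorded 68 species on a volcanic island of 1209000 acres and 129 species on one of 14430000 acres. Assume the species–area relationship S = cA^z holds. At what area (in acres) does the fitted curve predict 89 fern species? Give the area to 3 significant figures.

z = ln(129/68) / ln(14430000/1209000) = 0.6403 / 2.4795 = 0.2582
c = 68 / 1209000^0.2582 = 68 / 37.21 = 1.827
A = (89/1.827)^(1/0.2582) ⇒ ln A = ln(48.71)/0.2582 = 15.0475
A = e^15.0475 ≈ 3427967 acres

3430000 acres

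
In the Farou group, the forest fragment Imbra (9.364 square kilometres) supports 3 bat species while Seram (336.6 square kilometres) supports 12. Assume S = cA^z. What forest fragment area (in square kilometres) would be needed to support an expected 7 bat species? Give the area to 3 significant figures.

83.6 square kilometres

z = ln(12/3) / ln(336.6/9.364) = 1.3863 / 3.5820 = 0.3870
c = 3 / 9.364^0.3870 = 3 / 2.377 = 1.262
A = (7/1.262)^(1/0.3870) ⇒ ln A = ln(5.546)/0.3870 = 4.4262
A = e^4.4262 ≈ 83.61 square kilometres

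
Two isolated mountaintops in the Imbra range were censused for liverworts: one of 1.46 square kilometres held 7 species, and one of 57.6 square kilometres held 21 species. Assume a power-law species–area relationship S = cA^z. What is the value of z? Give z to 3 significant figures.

Taking logs: ln S = ln c + z ln A, so z = (ln S₂ − ln S₁)/(ln A₂ − ln A₁).
z = ln(21/7) / ln(57.6/1.46) = ln(3) / ln(39.45) = 1.0986 / 3.6751 = 0.2989

0.299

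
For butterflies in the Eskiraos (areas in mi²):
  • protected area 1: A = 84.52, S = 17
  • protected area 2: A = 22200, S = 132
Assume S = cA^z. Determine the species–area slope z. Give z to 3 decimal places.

Taking logs: ln S = ln c + z ln A, so z = (ln S₂ − ln S₁)/(ln A₂ − ln A₁).
z = ln(132/17) / ln(22200/84.52) = ln(7.765) / ln(262.7) = 2.0496 / 5.5709 = 0.3679

0.368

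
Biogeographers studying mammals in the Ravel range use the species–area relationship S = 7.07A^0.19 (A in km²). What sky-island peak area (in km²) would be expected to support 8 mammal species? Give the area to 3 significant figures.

8 = 7.07 × A^0.19  ⇒  A^0.19 = 8/7.07 = 1.132
ln A = ln(1.132) / 0.19 = 0.1236 / 0.19 = 0.6504
A = e^0.6504 ≈ 1.916 km²

1.92 km²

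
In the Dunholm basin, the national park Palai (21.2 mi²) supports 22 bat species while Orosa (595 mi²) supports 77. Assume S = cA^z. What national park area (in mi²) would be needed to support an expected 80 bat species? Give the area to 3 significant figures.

659 mi²

z = ln(77/22) / ln(595/21.2) = 1.2528 / 3.3346 = 0.3757
c = 22 / 21.2^0.3757 = 22 / 3.15 = 6.984
A = (80/6.984)^(1/0.3757) ⇒ ln A = ln(11.45)/0.3757 = 6.4903
A = e^6.4903 ≈ 658.7 mi²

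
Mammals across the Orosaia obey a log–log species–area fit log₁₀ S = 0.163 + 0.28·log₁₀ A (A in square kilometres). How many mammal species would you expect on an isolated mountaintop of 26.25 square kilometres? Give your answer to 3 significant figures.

S = 1.455 × 26.25^0.28
ln S = ln 1.455 + 0.28 × ln 26.25 = 0.3753 + 0.28 × 3.2677 = 1.2903
S = e^1.2903 ≈ 3.634

3.63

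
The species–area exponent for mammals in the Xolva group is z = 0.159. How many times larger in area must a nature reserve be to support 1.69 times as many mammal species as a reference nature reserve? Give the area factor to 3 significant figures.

(A₂/A₁)^0.159 = 1.69, so A₂/A₁ = 1.69^(1/0.159) = 1.69^6.289
ln(A₂/A₁) = ln 1.69 / 0.159 = 0.5247 / 0.159 = 3.3002
A₂/A₁ = e^3.3002 ≈ 27.12

27.1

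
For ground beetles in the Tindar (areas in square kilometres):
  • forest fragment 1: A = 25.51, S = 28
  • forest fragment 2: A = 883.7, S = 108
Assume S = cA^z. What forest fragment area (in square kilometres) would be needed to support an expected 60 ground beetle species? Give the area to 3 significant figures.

z = ln(108/28) / ln(883.7/25.51) = 1.3499 / 3.5450 = 0.3808
c = 28 / 25.51^0.3808 = 28 / 3.433 = 8.156
A = (60/8.156)^(1/0.3808) ⇒ ln A = ln(7.356)/0.3808 = 5.2405
A = e^5.2405 ≈ 188.8 square kilometres

189 square kilometres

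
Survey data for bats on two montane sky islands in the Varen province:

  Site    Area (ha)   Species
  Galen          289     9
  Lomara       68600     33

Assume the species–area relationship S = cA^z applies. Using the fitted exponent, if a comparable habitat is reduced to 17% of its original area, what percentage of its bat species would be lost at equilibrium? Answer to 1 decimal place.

z = ln(33/9) / ln(68600/289) = 1.2993 / 5.4696 = 0.2375
S_new/S_old = (A_new/A_old)^z = 0.17^0.2375 = exp(0.2375 × -1.7720) = 0.6564
Fraction lost = 1 − 0.6564 = 0.3436

34.4%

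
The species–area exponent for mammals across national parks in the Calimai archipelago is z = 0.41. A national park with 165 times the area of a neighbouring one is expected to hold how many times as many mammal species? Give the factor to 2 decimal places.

8.11

S₂/S₁ = (A₂/A₁)^z = 165^0.41
ln(S₂/S₁) = 0.41 × ln 165 = 0.41 × 5.1059 = 2.0934
S₂/S₁ = e^2.0934 ≈ 8.113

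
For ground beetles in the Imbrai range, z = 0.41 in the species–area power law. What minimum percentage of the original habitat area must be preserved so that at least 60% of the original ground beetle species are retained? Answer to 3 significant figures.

28.8%

Need (A_new/A_old)^0.41 = 0.6, so A_new/A_old = 0.6^(1/0.41) = 0.6^2.439
ln(A_new/A_old) = ln 0.6 / 0.41 = -0.5108 / 0.41 = -1.2459
A_new/A_old = e^-1.2459 ≈ 0.2877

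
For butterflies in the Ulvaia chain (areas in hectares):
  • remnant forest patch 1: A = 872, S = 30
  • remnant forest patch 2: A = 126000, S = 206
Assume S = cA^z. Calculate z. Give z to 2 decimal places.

0.39

Taking logs: ln S = ln c + z ln A, so z = (ln S₂ − ln S₁)/(ln A₂ − ln A₁).
z = ln(206/30) / ln(126000/872) = ln(6.867) / ln(144.5) = 1.9267 / 4.9732 = 0.3874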